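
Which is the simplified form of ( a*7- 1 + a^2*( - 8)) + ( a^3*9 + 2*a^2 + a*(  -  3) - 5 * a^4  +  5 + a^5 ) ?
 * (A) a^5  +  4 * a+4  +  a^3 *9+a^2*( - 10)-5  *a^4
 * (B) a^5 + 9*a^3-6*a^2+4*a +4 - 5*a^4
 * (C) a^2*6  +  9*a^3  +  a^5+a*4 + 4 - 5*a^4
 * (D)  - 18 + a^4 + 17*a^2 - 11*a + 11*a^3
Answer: B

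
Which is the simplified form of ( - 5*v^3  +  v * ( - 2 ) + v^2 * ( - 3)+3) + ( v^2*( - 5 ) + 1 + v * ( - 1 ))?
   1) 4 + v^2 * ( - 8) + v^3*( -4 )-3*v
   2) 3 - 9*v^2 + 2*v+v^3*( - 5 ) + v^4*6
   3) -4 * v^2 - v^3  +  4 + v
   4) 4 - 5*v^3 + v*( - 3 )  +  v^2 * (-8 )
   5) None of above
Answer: 4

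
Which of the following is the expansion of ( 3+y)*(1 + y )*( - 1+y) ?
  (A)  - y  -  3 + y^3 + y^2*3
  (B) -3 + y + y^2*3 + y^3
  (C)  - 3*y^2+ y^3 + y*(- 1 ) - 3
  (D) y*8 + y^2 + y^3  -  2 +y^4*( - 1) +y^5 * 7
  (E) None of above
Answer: A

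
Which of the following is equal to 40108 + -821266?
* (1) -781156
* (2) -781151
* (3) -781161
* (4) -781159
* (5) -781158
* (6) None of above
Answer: 5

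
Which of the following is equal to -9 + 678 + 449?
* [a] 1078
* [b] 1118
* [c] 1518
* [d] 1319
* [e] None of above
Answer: b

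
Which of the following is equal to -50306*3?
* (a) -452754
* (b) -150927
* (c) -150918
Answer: c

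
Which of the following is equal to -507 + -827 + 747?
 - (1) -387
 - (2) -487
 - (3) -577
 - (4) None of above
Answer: 4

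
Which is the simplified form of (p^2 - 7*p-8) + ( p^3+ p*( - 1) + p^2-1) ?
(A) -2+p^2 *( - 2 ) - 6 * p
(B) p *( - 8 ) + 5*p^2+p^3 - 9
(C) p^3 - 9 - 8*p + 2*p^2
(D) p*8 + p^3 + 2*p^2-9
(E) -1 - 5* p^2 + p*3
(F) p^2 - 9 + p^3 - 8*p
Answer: C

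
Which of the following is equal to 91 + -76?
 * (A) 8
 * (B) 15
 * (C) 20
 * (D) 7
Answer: B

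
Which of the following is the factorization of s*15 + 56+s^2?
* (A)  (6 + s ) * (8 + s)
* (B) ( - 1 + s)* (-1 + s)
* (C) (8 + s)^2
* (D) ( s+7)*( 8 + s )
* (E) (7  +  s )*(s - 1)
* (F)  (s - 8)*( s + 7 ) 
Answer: D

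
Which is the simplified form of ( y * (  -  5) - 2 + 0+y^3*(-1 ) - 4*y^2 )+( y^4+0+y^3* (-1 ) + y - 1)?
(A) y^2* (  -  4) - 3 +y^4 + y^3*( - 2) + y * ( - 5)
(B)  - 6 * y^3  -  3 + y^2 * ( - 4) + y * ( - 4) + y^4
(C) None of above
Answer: C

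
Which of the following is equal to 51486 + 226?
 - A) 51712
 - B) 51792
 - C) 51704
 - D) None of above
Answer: A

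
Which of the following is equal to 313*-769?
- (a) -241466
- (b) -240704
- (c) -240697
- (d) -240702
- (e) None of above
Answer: c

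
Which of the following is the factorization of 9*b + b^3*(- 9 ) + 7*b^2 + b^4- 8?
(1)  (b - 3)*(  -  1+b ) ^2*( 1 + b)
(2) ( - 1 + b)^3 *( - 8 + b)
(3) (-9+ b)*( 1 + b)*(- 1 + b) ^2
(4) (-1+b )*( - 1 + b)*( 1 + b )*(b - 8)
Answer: 4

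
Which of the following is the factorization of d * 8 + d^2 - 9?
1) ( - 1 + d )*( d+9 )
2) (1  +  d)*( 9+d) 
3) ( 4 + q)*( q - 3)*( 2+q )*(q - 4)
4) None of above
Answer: 1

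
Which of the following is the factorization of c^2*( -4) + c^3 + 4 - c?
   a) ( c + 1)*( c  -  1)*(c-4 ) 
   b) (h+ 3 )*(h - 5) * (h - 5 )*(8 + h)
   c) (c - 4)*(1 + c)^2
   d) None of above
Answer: a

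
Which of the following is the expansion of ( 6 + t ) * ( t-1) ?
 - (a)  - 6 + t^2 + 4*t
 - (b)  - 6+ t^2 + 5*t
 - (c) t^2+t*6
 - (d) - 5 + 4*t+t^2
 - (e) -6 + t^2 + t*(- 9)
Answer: b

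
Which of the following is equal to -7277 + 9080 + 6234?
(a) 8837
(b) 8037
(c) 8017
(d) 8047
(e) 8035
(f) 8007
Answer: b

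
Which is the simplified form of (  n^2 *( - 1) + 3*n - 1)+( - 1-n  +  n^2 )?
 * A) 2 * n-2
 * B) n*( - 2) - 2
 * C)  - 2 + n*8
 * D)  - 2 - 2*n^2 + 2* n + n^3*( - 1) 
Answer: A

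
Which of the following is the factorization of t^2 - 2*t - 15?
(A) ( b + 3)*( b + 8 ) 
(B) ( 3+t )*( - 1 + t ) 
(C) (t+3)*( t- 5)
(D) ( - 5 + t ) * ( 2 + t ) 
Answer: C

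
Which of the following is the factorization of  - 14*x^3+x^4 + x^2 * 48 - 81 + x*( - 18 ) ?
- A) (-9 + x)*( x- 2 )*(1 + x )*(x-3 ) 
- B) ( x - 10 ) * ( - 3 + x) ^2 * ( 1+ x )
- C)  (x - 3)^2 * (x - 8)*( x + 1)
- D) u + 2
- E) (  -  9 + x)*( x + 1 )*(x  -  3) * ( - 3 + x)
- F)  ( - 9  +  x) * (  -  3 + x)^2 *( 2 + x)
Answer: E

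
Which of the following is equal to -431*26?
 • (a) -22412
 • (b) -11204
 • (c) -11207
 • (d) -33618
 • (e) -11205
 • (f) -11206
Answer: f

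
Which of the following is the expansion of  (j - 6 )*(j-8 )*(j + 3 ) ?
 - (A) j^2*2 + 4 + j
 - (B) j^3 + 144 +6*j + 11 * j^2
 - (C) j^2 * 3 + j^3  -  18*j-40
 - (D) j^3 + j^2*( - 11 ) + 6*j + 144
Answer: D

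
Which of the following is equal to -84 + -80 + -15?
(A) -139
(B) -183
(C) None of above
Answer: C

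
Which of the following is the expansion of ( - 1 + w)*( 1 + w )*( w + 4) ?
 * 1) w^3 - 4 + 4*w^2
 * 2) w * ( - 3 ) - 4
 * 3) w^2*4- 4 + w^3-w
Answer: 3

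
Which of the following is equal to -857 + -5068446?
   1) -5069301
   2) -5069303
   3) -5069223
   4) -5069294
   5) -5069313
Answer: 2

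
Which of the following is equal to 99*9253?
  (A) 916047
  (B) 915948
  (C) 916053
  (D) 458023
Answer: A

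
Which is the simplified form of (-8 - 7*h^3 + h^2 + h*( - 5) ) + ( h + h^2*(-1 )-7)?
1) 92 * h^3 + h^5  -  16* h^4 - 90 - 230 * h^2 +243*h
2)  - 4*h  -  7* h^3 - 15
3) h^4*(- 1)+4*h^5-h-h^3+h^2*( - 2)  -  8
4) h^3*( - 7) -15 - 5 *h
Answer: 2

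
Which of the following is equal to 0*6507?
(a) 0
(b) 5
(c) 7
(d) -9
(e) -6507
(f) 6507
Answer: a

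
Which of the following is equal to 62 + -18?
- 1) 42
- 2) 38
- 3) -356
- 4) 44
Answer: 4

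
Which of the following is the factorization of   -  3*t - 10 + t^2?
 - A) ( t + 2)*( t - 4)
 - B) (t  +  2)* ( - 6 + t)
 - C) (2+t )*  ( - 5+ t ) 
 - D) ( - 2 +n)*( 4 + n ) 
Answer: C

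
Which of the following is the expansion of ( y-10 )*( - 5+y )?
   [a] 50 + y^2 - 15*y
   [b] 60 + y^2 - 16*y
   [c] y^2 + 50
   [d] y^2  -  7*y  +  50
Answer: a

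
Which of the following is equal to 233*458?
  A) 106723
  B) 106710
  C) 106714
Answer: C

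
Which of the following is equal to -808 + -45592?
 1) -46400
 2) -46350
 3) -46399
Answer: 1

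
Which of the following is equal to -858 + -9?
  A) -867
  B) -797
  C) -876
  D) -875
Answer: A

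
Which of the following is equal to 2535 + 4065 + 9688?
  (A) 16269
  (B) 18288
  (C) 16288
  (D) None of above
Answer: C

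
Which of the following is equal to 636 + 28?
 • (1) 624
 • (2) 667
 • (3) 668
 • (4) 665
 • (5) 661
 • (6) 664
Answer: 6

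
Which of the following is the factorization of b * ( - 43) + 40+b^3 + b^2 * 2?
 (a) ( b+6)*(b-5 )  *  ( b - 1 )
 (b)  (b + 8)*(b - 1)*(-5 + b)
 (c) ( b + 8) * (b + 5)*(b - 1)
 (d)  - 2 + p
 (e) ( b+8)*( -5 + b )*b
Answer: b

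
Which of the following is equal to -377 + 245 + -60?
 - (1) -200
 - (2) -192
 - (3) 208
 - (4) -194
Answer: 2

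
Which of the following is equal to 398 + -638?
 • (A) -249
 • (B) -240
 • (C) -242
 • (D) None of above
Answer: B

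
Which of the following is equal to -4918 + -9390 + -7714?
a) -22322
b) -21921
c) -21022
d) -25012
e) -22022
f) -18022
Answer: e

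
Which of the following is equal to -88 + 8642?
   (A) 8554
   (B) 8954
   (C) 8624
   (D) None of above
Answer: A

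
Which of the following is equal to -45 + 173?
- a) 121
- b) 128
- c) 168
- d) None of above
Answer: b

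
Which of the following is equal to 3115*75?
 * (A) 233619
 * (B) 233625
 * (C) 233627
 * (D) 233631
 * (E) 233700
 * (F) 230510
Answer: B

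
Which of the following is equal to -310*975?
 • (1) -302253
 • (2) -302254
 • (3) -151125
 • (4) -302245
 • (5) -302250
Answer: 5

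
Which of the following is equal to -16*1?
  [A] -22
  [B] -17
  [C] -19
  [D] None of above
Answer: D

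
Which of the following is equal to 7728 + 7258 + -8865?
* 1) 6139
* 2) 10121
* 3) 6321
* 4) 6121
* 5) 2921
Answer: 4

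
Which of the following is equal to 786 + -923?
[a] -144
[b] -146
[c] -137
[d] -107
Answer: c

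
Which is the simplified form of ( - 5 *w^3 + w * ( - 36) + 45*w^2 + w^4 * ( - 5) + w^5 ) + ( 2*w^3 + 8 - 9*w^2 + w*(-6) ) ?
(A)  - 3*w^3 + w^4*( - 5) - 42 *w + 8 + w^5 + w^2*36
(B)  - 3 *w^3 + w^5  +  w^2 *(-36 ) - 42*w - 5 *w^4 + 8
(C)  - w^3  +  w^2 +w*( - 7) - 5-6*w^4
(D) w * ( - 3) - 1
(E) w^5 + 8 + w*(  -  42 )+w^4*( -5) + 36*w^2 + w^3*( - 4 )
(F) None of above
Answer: A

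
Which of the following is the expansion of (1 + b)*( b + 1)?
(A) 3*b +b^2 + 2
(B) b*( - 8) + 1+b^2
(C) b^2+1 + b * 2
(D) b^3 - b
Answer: C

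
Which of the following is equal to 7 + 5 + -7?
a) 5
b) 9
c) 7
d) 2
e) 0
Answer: a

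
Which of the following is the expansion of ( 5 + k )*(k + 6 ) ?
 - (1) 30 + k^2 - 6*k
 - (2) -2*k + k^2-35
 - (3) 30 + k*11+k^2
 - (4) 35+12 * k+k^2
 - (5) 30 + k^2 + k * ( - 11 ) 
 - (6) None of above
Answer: 3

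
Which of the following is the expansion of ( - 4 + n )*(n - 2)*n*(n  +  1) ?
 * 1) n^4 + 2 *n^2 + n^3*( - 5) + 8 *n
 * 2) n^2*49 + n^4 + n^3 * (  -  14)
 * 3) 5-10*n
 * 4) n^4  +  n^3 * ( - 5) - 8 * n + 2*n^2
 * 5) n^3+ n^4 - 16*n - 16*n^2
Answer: 1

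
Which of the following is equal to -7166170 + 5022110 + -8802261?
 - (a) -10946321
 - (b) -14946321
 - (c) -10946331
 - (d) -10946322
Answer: a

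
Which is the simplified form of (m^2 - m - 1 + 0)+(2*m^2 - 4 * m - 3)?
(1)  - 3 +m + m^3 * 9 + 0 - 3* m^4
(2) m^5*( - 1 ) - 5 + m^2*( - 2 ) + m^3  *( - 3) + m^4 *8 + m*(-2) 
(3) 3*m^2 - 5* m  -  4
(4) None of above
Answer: 3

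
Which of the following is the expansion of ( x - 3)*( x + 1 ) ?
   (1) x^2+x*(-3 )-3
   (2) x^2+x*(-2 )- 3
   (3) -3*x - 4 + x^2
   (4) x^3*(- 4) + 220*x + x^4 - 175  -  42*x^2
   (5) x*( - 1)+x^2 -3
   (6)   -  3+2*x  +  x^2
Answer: 2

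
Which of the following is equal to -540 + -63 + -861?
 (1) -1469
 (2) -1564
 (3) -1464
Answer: 3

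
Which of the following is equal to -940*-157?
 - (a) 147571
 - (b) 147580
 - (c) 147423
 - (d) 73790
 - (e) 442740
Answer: b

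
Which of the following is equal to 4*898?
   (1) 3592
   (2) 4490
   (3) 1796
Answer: 1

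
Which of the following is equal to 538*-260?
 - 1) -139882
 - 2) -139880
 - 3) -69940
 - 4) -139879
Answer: 2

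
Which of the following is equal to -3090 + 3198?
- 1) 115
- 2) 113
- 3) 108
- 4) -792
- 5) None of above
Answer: 3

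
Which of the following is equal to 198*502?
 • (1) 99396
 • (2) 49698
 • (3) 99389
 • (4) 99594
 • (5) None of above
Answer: 1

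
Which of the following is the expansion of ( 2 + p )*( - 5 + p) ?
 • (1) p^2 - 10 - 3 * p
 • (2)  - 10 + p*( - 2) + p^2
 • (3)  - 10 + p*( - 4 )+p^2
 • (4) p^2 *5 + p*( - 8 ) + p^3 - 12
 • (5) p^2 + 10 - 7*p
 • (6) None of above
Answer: 1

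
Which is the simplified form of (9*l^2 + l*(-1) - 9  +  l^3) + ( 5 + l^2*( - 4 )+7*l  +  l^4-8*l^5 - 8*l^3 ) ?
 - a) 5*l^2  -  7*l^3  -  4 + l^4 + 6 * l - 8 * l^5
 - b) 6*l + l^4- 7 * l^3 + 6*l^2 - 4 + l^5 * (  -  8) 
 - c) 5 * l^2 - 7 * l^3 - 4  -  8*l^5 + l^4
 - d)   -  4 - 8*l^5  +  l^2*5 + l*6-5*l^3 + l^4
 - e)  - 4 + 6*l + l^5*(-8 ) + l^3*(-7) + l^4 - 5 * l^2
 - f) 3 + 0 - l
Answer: a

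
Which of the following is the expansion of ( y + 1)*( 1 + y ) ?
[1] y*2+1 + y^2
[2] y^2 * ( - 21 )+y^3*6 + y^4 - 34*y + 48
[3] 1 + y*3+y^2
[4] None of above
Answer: 1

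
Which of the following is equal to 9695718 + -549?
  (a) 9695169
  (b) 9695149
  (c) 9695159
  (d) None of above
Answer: a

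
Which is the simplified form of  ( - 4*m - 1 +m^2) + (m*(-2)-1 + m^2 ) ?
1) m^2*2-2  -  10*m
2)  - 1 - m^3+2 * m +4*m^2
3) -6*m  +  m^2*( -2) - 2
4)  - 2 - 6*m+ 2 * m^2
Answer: 4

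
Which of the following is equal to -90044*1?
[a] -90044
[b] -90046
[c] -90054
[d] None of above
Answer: a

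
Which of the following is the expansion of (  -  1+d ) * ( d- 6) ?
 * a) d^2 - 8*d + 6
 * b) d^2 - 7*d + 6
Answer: b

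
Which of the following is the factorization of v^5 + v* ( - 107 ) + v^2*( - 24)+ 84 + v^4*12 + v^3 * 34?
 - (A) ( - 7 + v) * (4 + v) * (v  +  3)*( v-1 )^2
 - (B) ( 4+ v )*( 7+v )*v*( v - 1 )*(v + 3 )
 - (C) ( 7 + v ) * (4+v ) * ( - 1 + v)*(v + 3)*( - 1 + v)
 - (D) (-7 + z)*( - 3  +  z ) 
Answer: C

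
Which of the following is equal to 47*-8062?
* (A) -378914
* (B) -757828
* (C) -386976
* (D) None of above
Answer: A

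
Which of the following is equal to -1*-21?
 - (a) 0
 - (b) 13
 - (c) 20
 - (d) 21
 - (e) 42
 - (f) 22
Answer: d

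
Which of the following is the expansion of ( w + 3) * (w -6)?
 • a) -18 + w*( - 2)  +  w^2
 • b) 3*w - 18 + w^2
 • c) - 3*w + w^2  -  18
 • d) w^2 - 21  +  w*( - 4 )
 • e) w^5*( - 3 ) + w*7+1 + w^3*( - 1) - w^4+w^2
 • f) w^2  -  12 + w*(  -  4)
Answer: c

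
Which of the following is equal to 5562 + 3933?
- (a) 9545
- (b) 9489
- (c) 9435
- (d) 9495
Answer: d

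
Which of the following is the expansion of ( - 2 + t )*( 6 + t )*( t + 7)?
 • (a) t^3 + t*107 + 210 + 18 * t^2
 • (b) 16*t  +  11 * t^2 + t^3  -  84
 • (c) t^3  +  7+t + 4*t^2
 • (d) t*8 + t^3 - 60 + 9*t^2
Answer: b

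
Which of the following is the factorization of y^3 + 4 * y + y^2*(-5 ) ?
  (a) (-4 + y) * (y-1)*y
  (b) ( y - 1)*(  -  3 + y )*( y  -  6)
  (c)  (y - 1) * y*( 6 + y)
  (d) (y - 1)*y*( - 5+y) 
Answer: a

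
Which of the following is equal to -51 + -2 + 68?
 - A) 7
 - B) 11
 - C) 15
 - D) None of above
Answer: C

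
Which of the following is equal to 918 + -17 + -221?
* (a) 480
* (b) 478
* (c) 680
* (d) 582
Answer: c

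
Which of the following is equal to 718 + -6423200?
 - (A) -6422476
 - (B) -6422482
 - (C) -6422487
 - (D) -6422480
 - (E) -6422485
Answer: B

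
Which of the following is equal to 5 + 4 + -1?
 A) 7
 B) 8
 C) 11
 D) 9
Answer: B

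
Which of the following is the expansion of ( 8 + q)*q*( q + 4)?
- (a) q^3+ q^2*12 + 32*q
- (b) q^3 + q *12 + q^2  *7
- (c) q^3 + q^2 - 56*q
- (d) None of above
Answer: a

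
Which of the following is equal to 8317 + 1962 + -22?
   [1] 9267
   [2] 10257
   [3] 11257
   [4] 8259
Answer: 2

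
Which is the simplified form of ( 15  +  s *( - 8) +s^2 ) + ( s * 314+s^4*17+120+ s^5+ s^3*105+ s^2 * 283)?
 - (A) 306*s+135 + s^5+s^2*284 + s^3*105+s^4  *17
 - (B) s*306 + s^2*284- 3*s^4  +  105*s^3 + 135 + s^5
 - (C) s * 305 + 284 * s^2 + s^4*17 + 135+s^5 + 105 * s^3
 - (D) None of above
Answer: A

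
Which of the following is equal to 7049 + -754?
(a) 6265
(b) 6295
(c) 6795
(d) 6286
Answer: b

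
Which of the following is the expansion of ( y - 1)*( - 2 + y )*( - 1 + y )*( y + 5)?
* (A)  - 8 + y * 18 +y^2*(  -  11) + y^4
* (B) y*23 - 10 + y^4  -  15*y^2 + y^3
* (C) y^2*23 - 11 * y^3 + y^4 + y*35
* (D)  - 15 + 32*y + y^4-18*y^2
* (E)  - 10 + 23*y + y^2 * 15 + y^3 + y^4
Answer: B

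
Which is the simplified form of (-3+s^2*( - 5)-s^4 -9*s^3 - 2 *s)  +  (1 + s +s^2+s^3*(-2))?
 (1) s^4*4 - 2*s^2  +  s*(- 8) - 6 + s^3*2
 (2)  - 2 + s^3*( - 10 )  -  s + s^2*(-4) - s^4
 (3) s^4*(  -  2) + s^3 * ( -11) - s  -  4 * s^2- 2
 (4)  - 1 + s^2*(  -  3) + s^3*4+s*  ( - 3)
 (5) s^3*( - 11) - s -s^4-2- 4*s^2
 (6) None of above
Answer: 5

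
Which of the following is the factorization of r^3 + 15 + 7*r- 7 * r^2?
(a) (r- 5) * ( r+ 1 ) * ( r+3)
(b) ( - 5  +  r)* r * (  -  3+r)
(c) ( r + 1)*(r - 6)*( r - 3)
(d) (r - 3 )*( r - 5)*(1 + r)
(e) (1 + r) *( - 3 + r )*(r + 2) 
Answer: d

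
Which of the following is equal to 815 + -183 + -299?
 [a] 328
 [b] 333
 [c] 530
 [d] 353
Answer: b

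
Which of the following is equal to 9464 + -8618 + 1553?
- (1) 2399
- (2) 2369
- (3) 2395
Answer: 1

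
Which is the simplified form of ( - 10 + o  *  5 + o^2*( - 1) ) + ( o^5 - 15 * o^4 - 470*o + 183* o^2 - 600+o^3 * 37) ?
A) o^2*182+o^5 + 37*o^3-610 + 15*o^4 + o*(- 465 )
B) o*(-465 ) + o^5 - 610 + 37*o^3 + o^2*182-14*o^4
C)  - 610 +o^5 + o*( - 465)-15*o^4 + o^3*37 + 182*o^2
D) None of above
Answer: C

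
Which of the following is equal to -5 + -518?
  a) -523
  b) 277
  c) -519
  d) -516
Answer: a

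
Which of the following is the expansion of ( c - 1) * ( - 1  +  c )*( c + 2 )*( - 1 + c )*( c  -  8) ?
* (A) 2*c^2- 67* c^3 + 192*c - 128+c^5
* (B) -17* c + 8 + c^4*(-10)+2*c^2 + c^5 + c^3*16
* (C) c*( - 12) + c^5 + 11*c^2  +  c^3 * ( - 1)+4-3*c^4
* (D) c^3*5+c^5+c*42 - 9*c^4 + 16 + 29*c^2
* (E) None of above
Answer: E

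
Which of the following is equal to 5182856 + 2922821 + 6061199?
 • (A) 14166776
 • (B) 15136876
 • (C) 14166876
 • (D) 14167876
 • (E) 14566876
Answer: C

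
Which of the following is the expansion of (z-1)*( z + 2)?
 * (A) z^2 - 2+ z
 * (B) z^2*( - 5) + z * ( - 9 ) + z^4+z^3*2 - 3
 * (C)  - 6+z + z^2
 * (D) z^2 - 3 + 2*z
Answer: A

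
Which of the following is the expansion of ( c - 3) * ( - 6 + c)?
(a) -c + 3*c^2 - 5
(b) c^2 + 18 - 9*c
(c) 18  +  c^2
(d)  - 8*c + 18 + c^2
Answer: b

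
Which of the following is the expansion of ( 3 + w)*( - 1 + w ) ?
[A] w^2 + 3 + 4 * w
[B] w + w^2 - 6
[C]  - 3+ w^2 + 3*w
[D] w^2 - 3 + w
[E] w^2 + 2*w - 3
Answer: E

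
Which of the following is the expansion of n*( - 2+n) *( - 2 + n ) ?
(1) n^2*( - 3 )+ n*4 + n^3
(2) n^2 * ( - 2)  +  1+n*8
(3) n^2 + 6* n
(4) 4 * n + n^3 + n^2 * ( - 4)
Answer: 4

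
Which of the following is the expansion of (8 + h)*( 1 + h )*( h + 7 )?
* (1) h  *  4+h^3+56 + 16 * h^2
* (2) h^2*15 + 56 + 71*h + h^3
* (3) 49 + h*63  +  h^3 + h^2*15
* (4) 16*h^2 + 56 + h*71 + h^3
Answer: 4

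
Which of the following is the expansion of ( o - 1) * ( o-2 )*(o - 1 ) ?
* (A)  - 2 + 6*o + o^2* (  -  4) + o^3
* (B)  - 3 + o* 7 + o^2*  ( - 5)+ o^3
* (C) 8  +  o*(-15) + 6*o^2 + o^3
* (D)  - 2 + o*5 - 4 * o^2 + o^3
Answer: D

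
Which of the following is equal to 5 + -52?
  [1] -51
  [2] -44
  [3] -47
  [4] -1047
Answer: 3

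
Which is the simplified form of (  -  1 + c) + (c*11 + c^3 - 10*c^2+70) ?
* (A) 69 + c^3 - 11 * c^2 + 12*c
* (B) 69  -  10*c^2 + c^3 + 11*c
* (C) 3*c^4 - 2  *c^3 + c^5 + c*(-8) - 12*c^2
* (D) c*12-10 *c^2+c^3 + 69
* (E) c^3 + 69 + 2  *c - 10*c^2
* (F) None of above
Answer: D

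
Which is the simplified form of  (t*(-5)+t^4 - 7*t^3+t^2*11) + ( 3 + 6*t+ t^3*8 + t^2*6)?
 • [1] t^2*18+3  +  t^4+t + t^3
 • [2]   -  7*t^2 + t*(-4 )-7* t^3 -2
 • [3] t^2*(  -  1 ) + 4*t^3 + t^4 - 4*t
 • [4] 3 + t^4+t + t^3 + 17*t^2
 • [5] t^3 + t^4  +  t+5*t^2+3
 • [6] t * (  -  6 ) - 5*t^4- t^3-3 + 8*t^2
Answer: 4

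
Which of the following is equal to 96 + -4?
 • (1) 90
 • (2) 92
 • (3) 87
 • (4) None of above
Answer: 2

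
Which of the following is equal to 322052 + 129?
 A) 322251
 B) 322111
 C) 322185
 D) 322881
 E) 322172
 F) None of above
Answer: F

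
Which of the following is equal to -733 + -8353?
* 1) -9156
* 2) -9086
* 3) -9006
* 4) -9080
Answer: 2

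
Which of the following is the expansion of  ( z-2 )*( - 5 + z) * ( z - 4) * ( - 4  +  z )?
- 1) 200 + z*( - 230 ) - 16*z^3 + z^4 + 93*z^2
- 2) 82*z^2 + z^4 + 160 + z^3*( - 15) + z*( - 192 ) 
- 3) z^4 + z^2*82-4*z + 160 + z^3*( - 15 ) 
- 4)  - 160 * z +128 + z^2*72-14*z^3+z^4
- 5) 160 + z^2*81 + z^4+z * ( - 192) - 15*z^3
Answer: 2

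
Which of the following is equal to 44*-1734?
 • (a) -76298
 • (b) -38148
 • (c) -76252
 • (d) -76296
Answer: d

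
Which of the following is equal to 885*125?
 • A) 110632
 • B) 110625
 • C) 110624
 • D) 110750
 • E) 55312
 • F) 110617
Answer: B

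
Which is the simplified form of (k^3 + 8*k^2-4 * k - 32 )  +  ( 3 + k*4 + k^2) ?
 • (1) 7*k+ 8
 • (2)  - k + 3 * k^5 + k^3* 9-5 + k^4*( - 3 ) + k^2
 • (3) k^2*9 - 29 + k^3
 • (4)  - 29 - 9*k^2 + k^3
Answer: 3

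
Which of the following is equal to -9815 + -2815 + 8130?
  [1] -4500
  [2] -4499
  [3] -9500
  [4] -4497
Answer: 1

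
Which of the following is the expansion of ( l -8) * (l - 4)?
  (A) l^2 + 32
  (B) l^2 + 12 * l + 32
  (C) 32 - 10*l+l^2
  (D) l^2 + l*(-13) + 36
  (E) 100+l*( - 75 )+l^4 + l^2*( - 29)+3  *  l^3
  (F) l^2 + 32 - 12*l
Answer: F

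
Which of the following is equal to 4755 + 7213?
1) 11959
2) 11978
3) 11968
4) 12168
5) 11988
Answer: 3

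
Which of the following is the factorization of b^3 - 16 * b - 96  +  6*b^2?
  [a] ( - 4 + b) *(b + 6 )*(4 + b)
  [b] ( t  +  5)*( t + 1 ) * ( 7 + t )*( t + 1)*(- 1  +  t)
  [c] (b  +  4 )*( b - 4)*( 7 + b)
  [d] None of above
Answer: a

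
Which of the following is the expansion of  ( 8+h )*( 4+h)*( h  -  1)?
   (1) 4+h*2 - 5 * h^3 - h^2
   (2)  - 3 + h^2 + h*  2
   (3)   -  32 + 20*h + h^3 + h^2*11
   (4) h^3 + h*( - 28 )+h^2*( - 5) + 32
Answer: 3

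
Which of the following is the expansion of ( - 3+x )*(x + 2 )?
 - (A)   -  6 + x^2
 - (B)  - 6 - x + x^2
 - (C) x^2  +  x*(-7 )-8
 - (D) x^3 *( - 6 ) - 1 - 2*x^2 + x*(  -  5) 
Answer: B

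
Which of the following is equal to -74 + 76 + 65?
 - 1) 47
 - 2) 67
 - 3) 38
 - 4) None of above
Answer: 2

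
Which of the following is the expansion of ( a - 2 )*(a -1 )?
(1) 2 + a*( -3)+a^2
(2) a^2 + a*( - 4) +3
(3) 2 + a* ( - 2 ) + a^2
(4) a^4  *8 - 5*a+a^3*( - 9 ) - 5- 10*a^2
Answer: 1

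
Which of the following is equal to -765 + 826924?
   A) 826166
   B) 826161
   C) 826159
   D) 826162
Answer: C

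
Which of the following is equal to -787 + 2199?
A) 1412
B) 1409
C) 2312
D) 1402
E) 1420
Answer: A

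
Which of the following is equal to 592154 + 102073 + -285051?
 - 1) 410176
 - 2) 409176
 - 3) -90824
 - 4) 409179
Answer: 2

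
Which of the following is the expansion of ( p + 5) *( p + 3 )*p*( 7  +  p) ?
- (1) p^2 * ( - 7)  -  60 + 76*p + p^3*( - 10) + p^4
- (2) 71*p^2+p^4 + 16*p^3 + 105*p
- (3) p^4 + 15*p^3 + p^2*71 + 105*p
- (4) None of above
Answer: 3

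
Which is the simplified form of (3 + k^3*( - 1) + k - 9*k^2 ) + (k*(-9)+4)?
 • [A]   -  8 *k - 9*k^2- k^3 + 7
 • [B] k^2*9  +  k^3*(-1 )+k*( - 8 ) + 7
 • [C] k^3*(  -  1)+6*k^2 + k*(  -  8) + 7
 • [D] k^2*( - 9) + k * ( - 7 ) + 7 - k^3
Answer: A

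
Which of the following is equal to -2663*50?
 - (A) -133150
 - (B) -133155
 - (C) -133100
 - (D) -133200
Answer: A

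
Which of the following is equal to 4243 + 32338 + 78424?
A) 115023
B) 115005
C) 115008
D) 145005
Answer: B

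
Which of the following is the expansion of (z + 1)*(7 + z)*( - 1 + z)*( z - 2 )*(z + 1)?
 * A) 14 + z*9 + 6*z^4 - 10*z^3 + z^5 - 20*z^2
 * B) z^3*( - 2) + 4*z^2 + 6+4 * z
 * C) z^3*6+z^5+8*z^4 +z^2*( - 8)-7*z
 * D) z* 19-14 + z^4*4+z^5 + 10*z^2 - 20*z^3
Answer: A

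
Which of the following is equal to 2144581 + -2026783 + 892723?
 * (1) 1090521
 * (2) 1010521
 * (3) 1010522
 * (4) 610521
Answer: 2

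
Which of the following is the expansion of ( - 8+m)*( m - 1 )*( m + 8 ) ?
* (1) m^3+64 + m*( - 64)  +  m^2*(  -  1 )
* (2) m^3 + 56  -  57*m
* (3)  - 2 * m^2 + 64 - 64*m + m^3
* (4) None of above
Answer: 1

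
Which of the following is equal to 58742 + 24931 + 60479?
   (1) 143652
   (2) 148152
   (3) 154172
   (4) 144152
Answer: 4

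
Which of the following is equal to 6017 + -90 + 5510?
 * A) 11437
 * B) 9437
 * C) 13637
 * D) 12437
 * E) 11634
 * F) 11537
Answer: A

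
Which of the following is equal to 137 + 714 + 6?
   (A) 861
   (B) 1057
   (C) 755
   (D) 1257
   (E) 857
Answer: E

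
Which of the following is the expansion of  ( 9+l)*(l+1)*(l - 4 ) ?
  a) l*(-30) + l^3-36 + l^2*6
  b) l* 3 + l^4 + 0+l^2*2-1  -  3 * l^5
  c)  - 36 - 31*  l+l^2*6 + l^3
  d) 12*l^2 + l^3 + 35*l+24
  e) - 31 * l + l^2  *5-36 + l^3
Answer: c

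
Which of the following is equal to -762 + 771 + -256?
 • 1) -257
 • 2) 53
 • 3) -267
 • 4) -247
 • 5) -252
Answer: 4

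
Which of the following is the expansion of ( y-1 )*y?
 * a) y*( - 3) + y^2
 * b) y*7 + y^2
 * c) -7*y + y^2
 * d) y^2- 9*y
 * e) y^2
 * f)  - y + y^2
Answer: f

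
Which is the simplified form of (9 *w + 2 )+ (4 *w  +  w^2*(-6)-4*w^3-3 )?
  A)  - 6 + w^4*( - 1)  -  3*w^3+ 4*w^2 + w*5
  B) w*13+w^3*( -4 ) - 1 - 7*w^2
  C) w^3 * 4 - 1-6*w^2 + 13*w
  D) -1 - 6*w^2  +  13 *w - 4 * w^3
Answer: D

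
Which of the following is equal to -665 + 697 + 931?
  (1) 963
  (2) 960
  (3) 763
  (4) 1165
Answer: 1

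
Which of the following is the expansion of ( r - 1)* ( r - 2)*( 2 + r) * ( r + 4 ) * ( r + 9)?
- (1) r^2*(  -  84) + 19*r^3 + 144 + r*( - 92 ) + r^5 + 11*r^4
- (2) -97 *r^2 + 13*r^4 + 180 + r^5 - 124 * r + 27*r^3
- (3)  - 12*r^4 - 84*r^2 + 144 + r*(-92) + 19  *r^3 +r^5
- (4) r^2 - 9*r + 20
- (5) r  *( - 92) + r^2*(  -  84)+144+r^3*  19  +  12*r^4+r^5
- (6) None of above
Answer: 5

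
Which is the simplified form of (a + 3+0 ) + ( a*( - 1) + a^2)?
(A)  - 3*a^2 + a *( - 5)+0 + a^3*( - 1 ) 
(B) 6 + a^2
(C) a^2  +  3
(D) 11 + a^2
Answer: C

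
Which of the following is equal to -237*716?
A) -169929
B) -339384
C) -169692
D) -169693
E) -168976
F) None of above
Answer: C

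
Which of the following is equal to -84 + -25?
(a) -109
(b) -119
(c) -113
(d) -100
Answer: a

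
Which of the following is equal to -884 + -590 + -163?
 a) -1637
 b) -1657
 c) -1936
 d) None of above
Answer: a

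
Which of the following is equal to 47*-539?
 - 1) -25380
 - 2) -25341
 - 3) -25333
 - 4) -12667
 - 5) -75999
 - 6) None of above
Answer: 3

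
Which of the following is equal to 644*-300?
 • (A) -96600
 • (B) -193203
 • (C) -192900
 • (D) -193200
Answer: D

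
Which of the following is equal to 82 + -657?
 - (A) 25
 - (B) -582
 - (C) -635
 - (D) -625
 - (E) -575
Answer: E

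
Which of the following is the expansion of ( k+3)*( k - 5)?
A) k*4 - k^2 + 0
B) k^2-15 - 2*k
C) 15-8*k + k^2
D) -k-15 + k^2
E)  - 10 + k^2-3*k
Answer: B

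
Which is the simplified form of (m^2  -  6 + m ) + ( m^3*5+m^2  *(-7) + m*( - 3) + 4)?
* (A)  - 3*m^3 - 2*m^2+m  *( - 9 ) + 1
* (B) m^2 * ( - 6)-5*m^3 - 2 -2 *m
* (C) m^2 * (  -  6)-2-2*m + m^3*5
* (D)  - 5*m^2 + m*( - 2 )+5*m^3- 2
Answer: C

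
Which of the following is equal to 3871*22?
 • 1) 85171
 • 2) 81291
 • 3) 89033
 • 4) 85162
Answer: 4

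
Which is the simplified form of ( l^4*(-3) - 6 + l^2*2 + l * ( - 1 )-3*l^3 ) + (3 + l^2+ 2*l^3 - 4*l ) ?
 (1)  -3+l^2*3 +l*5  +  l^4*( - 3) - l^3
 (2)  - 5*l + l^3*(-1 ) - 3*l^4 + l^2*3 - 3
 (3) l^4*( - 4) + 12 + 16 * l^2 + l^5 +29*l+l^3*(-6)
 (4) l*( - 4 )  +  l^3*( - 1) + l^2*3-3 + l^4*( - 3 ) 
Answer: 2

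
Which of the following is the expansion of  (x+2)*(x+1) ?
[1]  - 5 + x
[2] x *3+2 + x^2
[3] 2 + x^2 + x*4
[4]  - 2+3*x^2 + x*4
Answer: 2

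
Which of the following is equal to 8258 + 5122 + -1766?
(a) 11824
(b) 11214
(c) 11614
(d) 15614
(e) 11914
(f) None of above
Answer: c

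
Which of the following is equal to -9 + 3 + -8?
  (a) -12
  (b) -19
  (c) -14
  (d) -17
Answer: c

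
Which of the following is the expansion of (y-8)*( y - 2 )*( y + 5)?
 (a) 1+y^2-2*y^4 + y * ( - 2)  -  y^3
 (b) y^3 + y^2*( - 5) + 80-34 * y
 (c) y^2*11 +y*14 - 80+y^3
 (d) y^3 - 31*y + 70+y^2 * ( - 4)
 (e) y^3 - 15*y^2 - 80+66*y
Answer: b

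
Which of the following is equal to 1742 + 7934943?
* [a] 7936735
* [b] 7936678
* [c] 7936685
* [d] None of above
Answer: c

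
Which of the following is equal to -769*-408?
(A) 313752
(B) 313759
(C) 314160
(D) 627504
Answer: A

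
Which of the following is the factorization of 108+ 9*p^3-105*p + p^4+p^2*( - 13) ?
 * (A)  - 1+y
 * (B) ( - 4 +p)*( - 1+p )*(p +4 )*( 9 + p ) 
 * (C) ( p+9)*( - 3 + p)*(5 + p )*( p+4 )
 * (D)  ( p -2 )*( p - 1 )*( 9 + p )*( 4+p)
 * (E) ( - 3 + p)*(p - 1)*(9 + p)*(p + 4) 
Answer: E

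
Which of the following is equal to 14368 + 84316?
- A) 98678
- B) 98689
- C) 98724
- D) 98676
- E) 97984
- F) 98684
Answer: F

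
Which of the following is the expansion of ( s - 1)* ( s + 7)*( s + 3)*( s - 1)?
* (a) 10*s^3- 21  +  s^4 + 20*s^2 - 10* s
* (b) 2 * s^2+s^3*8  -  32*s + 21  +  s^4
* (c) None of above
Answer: b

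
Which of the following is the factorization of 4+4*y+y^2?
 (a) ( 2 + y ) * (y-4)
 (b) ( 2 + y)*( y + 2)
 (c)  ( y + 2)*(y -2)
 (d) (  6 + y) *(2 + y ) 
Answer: b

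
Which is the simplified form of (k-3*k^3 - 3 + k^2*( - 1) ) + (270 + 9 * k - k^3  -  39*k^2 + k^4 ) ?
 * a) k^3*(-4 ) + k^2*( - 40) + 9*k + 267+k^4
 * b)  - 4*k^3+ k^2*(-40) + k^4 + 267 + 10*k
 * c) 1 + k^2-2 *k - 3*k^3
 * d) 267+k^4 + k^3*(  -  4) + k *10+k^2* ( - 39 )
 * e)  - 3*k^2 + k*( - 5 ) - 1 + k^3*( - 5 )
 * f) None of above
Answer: b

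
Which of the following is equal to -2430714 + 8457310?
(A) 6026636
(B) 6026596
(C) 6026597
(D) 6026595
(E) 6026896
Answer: B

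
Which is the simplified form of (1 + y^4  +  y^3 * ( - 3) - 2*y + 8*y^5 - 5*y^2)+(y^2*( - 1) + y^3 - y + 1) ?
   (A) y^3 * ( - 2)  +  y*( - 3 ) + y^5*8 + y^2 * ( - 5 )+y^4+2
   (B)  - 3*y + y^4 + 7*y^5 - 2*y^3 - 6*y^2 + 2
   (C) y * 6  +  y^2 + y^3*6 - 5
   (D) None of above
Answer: D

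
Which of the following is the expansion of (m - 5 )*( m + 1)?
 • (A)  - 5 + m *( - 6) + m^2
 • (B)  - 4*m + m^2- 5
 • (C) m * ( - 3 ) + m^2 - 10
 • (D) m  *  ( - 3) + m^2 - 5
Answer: B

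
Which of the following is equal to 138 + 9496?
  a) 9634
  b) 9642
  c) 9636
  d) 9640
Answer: a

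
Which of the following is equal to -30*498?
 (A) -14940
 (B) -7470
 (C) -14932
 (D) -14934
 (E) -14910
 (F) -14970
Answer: A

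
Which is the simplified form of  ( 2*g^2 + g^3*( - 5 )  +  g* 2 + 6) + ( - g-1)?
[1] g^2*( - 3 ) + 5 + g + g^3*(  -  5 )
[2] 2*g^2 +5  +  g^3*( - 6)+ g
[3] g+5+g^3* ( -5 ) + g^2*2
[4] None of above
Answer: 3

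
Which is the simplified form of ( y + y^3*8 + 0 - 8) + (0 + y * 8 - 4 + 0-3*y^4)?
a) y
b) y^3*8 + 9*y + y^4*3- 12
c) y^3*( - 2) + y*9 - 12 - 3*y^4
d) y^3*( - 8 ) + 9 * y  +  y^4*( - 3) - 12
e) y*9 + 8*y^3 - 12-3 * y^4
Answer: e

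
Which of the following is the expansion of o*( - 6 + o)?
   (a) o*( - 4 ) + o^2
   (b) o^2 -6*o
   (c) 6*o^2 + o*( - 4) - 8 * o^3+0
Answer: b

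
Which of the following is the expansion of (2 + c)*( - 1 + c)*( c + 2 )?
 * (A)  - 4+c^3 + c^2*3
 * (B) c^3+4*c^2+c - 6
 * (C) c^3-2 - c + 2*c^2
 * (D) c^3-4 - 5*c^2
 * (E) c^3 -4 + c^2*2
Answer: A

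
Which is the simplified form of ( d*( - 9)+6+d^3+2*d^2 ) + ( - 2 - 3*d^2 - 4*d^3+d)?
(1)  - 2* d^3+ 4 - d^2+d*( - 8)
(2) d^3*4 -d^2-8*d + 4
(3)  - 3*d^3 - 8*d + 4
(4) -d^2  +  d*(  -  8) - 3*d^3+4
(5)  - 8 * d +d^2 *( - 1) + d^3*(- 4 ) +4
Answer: 4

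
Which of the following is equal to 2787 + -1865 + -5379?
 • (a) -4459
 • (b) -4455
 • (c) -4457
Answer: c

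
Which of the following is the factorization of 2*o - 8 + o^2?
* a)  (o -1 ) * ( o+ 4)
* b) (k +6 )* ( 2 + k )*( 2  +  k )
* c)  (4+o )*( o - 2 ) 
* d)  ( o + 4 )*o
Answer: c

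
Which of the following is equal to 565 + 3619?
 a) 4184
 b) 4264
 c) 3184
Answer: a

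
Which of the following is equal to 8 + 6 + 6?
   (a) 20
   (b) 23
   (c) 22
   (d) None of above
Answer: a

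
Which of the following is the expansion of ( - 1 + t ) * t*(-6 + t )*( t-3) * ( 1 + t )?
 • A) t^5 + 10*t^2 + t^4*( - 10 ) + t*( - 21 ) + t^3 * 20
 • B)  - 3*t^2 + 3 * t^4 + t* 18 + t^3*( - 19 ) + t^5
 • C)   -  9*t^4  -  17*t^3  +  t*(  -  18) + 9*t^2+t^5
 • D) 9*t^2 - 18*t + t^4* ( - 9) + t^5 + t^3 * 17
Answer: D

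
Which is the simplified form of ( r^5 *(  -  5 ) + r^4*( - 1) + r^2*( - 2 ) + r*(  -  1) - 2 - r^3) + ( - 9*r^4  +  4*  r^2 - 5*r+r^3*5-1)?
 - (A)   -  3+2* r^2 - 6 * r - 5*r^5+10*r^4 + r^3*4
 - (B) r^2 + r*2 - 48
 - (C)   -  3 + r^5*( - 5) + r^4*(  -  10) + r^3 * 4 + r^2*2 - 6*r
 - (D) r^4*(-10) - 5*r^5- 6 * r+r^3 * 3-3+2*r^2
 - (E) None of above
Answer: C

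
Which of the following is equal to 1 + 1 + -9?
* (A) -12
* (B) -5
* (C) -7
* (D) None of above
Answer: C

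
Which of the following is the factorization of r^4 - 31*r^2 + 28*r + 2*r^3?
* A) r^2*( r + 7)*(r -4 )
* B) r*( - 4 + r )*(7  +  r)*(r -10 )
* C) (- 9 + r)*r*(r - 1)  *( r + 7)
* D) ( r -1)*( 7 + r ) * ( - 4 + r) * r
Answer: D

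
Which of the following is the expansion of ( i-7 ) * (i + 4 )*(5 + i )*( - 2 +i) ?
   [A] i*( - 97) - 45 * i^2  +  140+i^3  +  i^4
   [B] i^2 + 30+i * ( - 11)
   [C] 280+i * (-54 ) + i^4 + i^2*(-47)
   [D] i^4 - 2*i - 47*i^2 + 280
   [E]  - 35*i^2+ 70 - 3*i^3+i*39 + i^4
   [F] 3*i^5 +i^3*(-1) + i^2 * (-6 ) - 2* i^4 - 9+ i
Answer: C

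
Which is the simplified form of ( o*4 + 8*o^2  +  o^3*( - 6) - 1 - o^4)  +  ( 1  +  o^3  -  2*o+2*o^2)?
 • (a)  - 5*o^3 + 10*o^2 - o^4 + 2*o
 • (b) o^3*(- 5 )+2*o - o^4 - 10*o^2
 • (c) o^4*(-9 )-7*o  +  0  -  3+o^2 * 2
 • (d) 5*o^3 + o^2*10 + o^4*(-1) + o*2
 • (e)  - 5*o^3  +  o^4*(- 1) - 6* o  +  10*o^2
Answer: a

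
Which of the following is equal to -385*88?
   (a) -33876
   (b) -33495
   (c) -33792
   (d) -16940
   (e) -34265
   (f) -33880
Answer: f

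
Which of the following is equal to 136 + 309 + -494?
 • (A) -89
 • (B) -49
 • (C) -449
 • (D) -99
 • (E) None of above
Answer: B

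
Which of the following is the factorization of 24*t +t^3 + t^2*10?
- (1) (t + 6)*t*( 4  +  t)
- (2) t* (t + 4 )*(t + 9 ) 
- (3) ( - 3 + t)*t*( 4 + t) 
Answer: 1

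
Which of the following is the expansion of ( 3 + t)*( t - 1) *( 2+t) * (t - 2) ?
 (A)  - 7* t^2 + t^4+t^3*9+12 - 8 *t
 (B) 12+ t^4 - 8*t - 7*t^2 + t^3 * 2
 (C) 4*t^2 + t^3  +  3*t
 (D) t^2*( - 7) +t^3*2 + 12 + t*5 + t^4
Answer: B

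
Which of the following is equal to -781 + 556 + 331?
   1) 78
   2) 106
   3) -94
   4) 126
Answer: 2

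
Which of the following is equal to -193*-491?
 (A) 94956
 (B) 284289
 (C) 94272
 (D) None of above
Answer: D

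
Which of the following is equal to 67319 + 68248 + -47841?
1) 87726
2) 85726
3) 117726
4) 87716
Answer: 1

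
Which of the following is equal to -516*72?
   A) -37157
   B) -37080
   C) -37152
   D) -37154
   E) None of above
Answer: C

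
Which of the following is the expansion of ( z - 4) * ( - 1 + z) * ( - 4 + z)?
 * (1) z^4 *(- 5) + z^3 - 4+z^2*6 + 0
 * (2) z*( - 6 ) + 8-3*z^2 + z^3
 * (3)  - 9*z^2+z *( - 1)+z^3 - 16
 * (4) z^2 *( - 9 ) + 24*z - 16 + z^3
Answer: 4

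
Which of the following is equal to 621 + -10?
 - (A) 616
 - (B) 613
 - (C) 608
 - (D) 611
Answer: D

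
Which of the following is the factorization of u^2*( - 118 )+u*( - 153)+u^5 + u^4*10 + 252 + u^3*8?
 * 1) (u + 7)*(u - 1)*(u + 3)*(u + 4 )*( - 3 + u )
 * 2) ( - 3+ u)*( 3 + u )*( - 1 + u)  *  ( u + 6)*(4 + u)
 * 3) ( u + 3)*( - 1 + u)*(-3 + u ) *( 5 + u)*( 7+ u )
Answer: 1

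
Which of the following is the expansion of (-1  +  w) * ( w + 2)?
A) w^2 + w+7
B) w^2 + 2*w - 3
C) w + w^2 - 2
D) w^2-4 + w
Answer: C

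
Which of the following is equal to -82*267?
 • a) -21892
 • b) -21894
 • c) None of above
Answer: b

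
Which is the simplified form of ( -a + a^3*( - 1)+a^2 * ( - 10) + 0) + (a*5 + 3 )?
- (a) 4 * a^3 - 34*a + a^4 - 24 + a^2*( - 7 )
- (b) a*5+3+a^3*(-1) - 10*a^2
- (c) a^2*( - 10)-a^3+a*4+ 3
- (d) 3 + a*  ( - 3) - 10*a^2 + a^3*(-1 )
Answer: c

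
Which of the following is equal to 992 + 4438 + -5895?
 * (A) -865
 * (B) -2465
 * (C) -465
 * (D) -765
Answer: C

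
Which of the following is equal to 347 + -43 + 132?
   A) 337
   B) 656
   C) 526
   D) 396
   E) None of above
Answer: E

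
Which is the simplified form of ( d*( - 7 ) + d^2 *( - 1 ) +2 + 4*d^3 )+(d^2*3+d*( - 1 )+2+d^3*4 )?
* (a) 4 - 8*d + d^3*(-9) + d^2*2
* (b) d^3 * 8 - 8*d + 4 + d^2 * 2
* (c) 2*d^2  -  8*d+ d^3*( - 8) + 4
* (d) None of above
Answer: b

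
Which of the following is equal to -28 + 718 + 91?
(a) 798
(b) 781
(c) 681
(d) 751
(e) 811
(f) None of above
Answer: b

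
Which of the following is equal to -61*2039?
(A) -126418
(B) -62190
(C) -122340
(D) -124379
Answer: D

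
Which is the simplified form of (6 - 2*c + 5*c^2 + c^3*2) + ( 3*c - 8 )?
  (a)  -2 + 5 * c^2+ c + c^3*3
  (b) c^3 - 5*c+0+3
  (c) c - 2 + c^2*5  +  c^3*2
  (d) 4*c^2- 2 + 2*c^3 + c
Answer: c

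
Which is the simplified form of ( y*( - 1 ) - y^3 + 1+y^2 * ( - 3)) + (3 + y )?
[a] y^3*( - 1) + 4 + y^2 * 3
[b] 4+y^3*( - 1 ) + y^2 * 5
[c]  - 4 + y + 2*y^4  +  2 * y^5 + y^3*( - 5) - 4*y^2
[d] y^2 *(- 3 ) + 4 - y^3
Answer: d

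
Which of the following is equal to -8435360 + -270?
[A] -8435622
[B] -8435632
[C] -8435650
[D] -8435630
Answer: D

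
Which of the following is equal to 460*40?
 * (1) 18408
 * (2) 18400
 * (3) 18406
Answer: 2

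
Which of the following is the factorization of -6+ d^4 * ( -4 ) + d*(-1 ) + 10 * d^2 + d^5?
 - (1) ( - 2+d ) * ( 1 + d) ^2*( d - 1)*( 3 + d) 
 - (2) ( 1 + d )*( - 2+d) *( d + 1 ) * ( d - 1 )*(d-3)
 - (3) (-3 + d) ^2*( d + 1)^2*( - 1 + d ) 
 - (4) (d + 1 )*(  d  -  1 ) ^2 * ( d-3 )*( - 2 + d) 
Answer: 2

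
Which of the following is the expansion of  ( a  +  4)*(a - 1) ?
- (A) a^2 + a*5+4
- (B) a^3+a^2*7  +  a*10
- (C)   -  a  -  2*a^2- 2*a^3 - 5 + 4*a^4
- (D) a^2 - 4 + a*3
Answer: D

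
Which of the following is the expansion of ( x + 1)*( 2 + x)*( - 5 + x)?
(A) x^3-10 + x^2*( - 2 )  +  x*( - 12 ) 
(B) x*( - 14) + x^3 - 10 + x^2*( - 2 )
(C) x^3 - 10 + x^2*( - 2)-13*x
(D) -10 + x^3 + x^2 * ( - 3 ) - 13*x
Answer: C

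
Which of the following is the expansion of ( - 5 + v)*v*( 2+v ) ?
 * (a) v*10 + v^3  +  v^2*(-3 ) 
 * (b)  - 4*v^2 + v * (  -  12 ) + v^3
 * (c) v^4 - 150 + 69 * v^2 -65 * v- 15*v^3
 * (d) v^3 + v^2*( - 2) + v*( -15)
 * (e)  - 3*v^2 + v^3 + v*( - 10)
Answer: e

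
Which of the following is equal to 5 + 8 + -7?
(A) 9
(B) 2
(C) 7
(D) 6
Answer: D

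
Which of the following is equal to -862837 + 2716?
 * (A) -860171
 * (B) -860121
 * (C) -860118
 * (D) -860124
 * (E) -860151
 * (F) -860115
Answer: B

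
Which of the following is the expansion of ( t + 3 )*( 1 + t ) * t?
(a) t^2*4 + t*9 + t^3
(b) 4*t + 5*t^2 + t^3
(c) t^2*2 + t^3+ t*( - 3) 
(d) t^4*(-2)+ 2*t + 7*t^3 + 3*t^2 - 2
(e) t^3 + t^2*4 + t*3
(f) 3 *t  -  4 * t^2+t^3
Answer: e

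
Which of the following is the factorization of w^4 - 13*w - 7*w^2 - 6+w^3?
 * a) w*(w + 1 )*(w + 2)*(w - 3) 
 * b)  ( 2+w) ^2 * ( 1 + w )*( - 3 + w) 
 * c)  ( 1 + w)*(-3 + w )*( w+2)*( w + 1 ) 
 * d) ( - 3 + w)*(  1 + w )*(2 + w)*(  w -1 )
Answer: c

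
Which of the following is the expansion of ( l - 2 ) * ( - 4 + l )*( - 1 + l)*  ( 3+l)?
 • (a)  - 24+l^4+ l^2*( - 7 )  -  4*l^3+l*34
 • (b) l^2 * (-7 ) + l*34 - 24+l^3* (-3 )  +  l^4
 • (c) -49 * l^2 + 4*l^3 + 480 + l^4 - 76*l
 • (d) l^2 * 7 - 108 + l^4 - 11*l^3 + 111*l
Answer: a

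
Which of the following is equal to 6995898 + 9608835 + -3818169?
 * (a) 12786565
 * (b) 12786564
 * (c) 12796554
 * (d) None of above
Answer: b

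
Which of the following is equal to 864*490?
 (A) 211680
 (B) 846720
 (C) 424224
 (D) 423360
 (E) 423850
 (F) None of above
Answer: D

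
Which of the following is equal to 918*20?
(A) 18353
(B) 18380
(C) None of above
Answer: C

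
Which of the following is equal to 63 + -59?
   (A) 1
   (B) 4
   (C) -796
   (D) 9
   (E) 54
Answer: B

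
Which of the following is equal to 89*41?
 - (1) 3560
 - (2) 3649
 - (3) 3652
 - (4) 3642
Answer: 2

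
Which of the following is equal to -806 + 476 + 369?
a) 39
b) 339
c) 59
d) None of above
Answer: a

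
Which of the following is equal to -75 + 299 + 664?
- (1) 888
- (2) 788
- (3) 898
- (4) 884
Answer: 1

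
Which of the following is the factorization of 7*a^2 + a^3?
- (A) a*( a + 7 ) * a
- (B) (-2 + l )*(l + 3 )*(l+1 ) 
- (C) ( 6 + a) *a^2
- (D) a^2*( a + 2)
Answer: A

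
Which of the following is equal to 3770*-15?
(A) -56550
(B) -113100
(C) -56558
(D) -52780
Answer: A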